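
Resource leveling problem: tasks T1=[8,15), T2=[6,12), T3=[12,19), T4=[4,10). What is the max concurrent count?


Check each time point for overlaps:
  t=8: 3 tasks active (T1, T2, T4)
Max concurrent = 3


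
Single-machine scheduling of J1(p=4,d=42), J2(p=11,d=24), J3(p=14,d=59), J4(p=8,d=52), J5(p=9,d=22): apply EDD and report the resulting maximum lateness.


EDD order: J5 → J2 → J1 → J4 → J3
Completion and lateness:
  J5: C=9, d=22, L=9-22=-13
  J2: C=20, d=24, L=20-24=-4
  J1: C=24, d=42, L=24-42=-18
  J4: C=32, d=52, L=32-52=-20
  J3: C=46, d=59, L=46-59=-13
Lmax = max(-13, -4, -18, -20, -13)
= -4


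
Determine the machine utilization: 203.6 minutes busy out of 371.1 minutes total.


Utilization = busy / total × 100
= 203.6 / 371.1 × 100
= 54.9%


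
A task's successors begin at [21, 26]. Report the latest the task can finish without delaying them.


LF = min of all successor start times
Successors start at: [21, 26]
LF = min(21, 26)
= 21


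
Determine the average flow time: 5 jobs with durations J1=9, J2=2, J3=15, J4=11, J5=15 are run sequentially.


Completion times:
  J1: completes at 9
  J2: completes at 11
  J3: completes at 26
  J4: completes at 37
  J5: completes at 52
Sum = 135
Average = 135/5
= 27.00


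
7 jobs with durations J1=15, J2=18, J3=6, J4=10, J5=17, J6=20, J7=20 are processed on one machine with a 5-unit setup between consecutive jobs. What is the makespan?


Makespan = Σ processing + (n-1) × setup
= (15 + 18 + 6 + 10 + 17 + 20 + 20) + (7-1)×5
= 106 + 30
= 136 time units


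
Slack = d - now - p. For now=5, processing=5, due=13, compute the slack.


Slack = due - current_time - processing
= 13 - 5 - 5
= 3


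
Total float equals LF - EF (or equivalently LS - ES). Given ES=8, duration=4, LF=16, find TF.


EF = ES + duration = 8 + 4 = 12
LS = LF - duration = 16 - 4 = 12
Total Float = LF - EF = 16 - 12
(or LS - ES = 12 - 8)
= 4


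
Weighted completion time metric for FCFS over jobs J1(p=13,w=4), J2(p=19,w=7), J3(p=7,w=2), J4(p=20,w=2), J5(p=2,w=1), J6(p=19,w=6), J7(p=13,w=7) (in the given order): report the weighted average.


Completion times:
  J1: C=13, w×C=4×13=52
  J2: C=32, w×C=7×32=224
  J3: C=39, w×C=2×39=78
  J4: C=59, w×C=2×59=118
  J5: C=61, w×C=1×61=61
  J6: C=80, w×C=6×80=480
  J7: C=93, w×C=7×93=651
Sum w×C = 1664
Sum w = 29
Weighted avg = 1664/29
= 57.38


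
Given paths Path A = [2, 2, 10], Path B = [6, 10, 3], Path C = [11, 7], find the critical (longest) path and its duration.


Path A: 2 + 2 + 10 = 14
Path B: 6 + 10 + 3 = 19
Path C: 11 + 7 = 18
Critical path = longest = max(14, 19, 18)
= 19 (Path B)


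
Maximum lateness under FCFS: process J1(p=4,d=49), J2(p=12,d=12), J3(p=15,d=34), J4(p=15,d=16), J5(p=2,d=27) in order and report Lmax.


Lateness per job (L = C - d):
  J1: C=4, d=49, L=-45
  J2: C=16, d=12, L=4
  J3: C=31, d=34, L=-3
  J4: C=46, d=16, L=30
  J5: C=48, d=27, L=21
Lmax = max(-45, 4, -3, 30, 21)
= 30


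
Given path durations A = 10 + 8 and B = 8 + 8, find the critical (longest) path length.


Path A: 10 + 8 = 18
Path B: 8 + 8 = 16
Critical path = longest = max(18, 16)
= 18 (Path A)


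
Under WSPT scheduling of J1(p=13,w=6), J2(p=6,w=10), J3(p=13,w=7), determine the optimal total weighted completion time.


WSPT order (by p/w): J2 → J3 → J1
  J2: C=6, w·C=10×6=60
  J3: C=19, w·C=7×19=133
  J1: C=32, w·C=6×32=192
Σ w·C = 385
= 385


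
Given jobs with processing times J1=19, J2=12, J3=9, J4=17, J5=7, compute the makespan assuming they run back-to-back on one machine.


Sequential makespan: sum all processing times
= 19 + 12 + 9 + 17 + 7
= 64 time units


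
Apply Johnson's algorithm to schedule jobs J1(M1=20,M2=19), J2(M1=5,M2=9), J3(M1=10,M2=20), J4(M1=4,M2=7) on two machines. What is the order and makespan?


Johnson's rule:
Group 1 (M1≤M2, sort by M1): ['J4', 'J2', 'J3']
Group 2 (M1>M2, sort desc M2): ['J1']
Sequence: J4 → J2 → J3 → J1
Makespan calculation:
  J4: M1 done=4, M2 done=11
  J2: M1 done=9, M2 done=20
  J3: M1 done=19, M2 done=40
  J1: M1 done=39, M2 done=59
= Sequence: J4 → J2 → J3 → J1, Makespan: 59


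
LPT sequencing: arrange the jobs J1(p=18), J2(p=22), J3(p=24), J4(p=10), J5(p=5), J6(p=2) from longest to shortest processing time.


LPT: sort by longest processing time first
  J3: p=24
  J2: p=22
  J1: p=18
  J4: p=10
  J5: p=5
  J6: p=2
Order: J3 → J2 → J1 → J4 → J5 → J6


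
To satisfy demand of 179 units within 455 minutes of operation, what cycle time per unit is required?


Cycle time = available time / demand
= 455 / 179
= 2.54 min/unit


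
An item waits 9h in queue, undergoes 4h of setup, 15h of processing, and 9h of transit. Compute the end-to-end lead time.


Lead time = queue + setup + processing + transit
= 9 + 4 + 15 + 9
= 37 hours


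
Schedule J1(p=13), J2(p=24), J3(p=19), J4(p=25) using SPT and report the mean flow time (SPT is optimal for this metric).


SPT order: J1 → J3 → J2 → J4
Completion times:
  J1: C=13
  J3: C=32
  J2: C=56
  J4: C=81
Sum = 182, n = 4
Mean flow = 182/4
= 45.50


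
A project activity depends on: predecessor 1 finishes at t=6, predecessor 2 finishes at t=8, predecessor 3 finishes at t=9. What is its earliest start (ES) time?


ES = max of all predecessor completion times
Predecessors: [6, 8, 9]
ES = max(6, 8, 9)
= 9


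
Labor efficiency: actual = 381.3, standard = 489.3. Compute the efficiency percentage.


Efficiency = (actual / standard) × 100
= (381.3 / 489.3) × 100
= 77.9%


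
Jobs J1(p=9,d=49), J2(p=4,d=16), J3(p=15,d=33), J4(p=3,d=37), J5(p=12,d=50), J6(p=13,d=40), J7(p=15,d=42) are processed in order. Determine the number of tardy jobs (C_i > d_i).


Completion vs due date:
  J1: C=9, d=49 → on time
  J2: C=13, d=16 → on time
  J3: C=28, d=33 → on time
  J4: C=31, d=37 → on time
  J5: C=43, d=50 → on time
  J6: C=56, d=40 → TARDY
  J7: C=71, d=42 → TARDY
Tardy jobs: J6, J7
Count = 2


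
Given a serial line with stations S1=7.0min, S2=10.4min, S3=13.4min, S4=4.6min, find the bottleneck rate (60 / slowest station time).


Bottleneck = longest station time
Station times: [7.0, 10.4, 13.4, 4.6]
Max = 13.4 min
Rate = 60 / 13.4
= 4.48 units/hour (bottleneck: 13.4min)


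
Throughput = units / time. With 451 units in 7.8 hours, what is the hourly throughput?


Throughput = units / time
= 451 / 7.8
= 57.8 units/hour


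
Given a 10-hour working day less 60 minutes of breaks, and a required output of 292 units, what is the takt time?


Available = 10×60 - 60 = 540 min
Takt time = 540 / 292
= 1.85 min/unit


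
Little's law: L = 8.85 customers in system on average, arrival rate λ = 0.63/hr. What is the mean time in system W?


Little's law: L = λW → W = L / λ
= 8.85 / 0.63
= 14.05 hours


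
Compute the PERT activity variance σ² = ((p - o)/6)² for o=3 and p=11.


σ² = ((p - o) / 6)² = (p - o)² / 36
= (11 - 3)² / 36
= 8² / 36
= 64 / 36
= 1.7778


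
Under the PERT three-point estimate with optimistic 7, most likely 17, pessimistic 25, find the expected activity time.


te = (o + 4m + p) / 6
= (7 + 4×17 + 25) / 6
= (7 + 68 + 25) / 6
= 100 / 6
= 16.67


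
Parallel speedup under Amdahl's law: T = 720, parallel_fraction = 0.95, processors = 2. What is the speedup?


Amdahl's law: T_p = T × ((1-p) + p/N)
= 720 × ((1-0.95) + 0.95/2)
= 720 × (0.05 + 0.4750)
= 720 × 0.5250
= 378.00
Speedup = 720/378.00
= 1.90×


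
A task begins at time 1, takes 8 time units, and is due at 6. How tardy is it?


Completion = start + processing = 1 + 8 = 9
Tardiness = max(0, C - d) = max(0, 9 - 6)
= max(0, 3)
= 3


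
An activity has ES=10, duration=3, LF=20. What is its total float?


EF = ES + duration = 10 + 3 = 13
LS = LF - duration = 20 - 3 = 17
Total Float = LF - EF = 20 - 13
(or LS - ES = 17 - 10)
= 7


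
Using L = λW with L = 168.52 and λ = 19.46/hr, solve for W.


Little's law: L = λW → W = L / λ
= 168.52 / 19.46
= 8.66 hours


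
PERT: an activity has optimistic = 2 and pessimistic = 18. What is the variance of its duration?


σ² = ((p - o) / 6)² = (p - o)² / 36
= (18 - 2)² / 36
= 16² / 36
= 256 / 36
= 7.1111


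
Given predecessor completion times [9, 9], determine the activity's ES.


ES = max of all predecessor completion times
Predecessors: [9, 9]
ES = max(9, 9)
= 9


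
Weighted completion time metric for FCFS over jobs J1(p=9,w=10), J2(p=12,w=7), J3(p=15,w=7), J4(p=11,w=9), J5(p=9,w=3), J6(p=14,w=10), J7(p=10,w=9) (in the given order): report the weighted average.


Completion times:
  J1: C=9, w×C=10×9=90
  J2: C=21, w×C=7×21=147
  J3: C=36, w×C=7×36=252
  J4: C=47, w×C=9×47=423
  J5: C=56, w×C=3×56=168
  J6: C=70, w×C=10×70=700
  J7: C=80, w×C=9×80=720
Sum w×C = 2500
Sum w = 55
Weighted avg = 2500/55
= 45.45


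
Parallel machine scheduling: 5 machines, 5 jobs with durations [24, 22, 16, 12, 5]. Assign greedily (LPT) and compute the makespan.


Jobs (LPT sorted): [24, 22, 16, 12, 5]
Machines: 5
  J=24 → Machine 1 (load: 0+24=24)
  J=22 → Machine 2 (load: 0+22=22)
  J=16 → Machine 3 (load: 0+16=16)
  J=12 → Machine 4 (load: 0+12=12)
  J=5 → Machine 5 (load: 0+5=5)
Machine loads: [24, 22, 16, 12, 5]
Makespan = max = 24 time units


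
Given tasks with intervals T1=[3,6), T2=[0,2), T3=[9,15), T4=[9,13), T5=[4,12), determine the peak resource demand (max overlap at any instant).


Check each time point for overlaps:
  t=9: 3 tasks active (T3, T4, T5)
Max concurrent = 3


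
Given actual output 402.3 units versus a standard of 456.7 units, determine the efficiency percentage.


Efficiency = (actual / standard) × 100
= (402.3 / 456.7) × 100
= 88.1%


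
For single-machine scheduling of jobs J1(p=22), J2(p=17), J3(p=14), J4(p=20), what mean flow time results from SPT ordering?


SPT order: J3 → J2 → J4 → J1
Completion times:
  J3: C=14
  J2: C=31
  J4: C=51
  J1: C=73
Sum = 169, n = 4
Mean flow = 169/4
= 42.25


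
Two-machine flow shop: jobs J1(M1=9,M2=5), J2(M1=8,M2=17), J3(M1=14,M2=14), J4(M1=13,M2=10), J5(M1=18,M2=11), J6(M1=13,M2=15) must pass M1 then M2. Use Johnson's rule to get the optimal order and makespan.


Johnson's rule:
Group 1 (M1≤M2, sort by M1): ['J2', 'J6', 'J3']
Group 2 (M1>M2, sort desc M2): ['J5', 'J4', 'J1']
Sequence: J2 → J6 → J3 → J5 → J4 → J1
Makespan calculation:
  J2: M1 done=8, M2 done=25
  J6: M1 done=21, M2 done=40
  J3: M1 done=35, M2 done=54
  J5: M1 done=53, M2 done=65
  J4: M1 done=66, M2 done=76
  J1: M1 done=75, M2 done=81
= Sequence: J2 → J6 → J3 → J5 → J4 → J1, Makespan: 81


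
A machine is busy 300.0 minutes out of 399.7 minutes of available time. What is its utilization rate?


Utilization = busy / total × 100
= 300.0 / 399.7 × 100
= 75.1%


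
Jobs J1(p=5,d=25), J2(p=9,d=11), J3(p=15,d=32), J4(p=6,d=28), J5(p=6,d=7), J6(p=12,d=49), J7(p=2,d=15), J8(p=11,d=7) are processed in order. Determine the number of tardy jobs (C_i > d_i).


Completion vs due date:
  J1: C=5, d=25 → on time
  J2: C=14, d=11 → TARDY
  J3: C=29, d=32 → on time
  J4: C=35, d=28 → TARDY
  J5: C=41, d=7 → TARDY
  J6: C=53, d=49 → TARDY
  J7: C=55, d=15 → TARDY
  J8: C=66, d=7 → TARDY
Tardy jobs: J2, J4, J5, J6, J7, J8
Count = 6


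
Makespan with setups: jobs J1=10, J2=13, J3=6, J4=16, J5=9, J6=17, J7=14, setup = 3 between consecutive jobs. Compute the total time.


Makespan = Σ processing + (n-1) × setup
= (10 + 13 + 6 + 16 + 9 + 17 + 14) + (7-1)×3
= 85 + 18
= 103 time units


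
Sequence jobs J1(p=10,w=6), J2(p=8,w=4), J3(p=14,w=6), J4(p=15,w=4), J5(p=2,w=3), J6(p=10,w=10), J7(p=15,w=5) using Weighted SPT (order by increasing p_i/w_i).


WSPT (Smith's rule): sort by p/w ascending
  J5: p/w = 2/3 = 0.667
  J6: p/w = 10/10 = 1.000
  J1: p/w = 10/6 = 1.667
  J2: p/w = 8/4 = 2.000
  J3: p/w = 14/6 = 2.333
  J7: p/w = 15/5 = 3.000
  J4: p/w = 15/4 = 3.750
Order: J5 → J6 → J1 → J2 → J3 → J7 → J4


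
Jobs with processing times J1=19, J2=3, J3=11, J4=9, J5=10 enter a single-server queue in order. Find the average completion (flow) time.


Completion times:
  J1: completes at 19
  J2: completes at 22
  J3: completes at 33
  J4: completes at 42
  J5: completes at 52
Sum = 168
Average = 168/5
= 33.60


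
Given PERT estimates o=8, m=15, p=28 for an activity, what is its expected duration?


te = (o + 4m + p) / 6
= (8 + 4×15 + 28) / 6
= (8 + 60 + 28) / 6
= 96 / 6
= 16.00


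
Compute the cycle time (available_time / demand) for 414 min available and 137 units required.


Cycle time = available time / demand
= 414 / 137
= 3.02 min/unit


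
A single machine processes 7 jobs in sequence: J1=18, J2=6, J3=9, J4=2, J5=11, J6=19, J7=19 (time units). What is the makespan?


Sequential makespan: sum all processing times
= 18 + 6 + 9 + 2 + 11 + 19 + 19
= 84 time units


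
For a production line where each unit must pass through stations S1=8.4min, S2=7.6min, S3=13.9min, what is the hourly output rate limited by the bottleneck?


Bottleneck = longest station time
Station times: [8.4, 7.6, 13.9]
Max = 13.9 min
Rate = 60 / 13.9
= 4.32 units/hour (bottleneck: 13.9min)


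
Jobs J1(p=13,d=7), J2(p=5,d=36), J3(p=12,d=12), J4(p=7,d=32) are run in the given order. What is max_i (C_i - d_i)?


Lateness per job (L = C - d):
  J1: C=13, d=7, L=6
  J2: C=18, d=36, L=-18
  J3: C=30, d=12, L=18
  J4: C=37, d=32, L=5
Lmax = max(6, -18, 18, 5)
= 18


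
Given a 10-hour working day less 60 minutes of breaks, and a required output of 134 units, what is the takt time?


Available = 10×60 - 60 = 540 min
Takt time = 540 / 134
= 4.03 min/unit


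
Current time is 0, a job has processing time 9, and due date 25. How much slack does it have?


Slack = due - current_time - processing
= 25 - 0 - 9
= 16


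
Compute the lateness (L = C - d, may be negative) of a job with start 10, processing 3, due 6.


Completion = 10 + 3 = 13
Lateness = C - d = 13 - 6
= 7


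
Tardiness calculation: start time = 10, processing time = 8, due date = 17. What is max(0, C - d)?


Completion = start + processing = 10 + 8 = 18
Tardiness = max(0, C - d) = max(0, 18 - 17)
= max(0, 1)
= 1


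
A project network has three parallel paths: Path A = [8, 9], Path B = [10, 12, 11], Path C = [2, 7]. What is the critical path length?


Path A: 8 + 9 = 17
Path B: 10 + 12 + 11 = 33
Path C: 2 + 7 = 9
Critical path = longest = max(17, 33, 9)
= 33 (Path B)


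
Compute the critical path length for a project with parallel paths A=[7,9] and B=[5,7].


Path A: 7 + 9 = 16
Path B: 5 + 7 = 12
Critical path = longest = max(16, 12)
= 16 (Path A)


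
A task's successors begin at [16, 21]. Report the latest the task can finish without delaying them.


LF = min of all successor start times
Successors start at: [16, 21]
LF = min(16, 21)
= 16


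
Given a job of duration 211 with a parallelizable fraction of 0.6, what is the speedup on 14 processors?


Amdahl's law: T_p = T × ((1-p) + p/N)
= 211 × ((1-0.6) + 0.6/14)
= 211 × (0.40 + 0.0429)
= 211 × 0.4429
= 93.44
Speedup = 211/93.44
= 2.26×


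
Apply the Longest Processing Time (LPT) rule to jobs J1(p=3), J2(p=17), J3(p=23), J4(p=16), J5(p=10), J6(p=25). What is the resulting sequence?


LPT: sort by longest processing time first
  J6: p=25
  J3: p=23
  J2: p=17
  J4: p=16
  J5: p=10
  J1: p=3
Order: J6 → J3 → J2 → J4 → J5 → J1


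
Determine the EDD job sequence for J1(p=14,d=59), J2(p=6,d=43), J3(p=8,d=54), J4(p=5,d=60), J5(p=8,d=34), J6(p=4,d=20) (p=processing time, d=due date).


EDD: sort by earliest due date
  J6: d=20, p=4
  J5: d=34, p=8
  J2: d=43, p=6
  J3: d=54, p=8
  J1: d=59, p=14
  J4: d=60, p=5
Order: J6 → J5 → J2 → J3 → J1 → J4


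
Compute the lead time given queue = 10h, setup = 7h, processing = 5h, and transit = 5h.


Lead time = queue + setup + processing + transit
= 10 + 7 + 5 + 5
= 27 hours


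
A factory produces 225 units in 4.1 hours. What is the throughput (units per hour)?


Throughput = units / time
= 225 / 4.1
= 54.9 units/hour


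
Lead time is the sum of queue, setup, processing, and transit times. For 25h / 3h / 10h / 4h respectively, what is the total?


Lead time = queue + setup + processing + transit
= 25 + 3 + 10 + 4
= 42 hours


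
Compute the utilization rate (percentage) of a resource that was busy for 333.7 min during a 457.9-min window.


Utilization = busy / total × 100
= 333.7 / 457.9 × 100
= 72.9%


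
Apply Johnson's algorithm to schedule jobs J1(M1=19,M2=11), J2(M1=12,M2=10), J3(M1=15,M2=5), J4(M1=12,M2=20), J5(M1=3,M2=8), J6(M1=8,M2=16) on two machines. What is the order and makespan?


Johnson's rule:
Group 1 (M1≤M2, sort by M1): ['J5', 'J6', 'J4']
Group 2 (M1>M2, sort desc M2): ['J1', 'J2', 'J3']
Sequence: J5 → J6 → J4 → J1 → J2 → J3
Makespan calculation:
  J5: M1 done=3, M2 done=11
  J6: M1 done=11, M2 done=27
  J4: M1 done=23, M2 done=47
  J1: M1 done=42, M2 done=58
  J2: M1 done=54, M2 done=68
  J3: M1 done=69, M2 done=74
= Sequence: J5 → J6 → J4 → J1 → J2 → J3, Makespan: 74


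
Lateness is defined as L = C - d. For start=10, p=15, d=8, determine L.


Completion = 10 + 15 = 25
Lateness = C - d = 25 - 8
= 17


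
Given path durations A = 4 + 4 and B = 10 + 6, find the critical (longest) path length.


Path A: 4 + 4 = 8
Path B: 10 + 6 = 16
Critical path = longest = max(8, 16)
= 16 (Path B)


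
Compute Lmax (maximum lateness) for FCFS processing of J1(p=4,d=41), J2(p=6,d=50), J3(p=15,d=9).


Lateness per job (L = C - d):
  J1: C=4, d=41, L=-37
  J2: C=10, d=50, L=-40
  J3: C=25, d=9, L=16
Lmax = max(-37, -40, 16)
= 16


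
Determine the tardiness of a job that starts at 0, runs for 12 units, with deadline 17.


Completion = start + processing = 0 + 12 = 12
Tardiness = max(0, C - d) = max(0, 12 - 17)
= max(0, -5)
= 0


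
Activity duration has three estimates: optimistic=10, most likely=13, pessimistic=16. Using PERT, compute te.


te = (o + 4m + p) / 6
= (10 + 4×13 + 16) / 6
= (10 + 52 + 16) / 6
= 78 / 6
= 13.00


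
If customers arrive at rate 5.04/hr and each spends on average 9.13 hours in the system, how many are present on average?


Little's law: L = λ × W
= 5.04 × 9.13
= 46.02


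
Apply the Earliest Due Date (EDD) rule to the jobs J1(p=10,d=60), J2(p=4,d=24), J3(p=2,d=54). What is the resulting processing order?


EDD: sort by earliest due date
  J2: d=24, p=4
  J3: d=54, p=2
  J1: d=60, p=10
Order: J2 → J3 → J1


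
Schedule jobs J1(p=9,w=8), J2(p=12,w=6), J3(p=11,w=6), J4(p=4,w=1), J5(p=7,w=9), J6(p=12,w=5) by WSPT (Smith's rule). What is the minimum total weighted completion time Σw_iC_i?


WSPT order (by p/w): J5 → J1 → J3 → J2 → J6 → J4
  J5: C=7, w·C=9×7=63
  J1: C=16, w·C=8×16=128
  J3: C=27, w·C=6×27=162
  J2: C=39, w·C=6×39=234
  J6: C=51, w·C=5×51=255
  J4: C=55, w·C=1×55=55
Σ w·C = 897
= 897


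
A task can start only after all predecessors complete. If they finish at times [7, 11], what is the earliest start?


ES = max of all predecessor completion times
Predecessors: [7, 11]
ES = max(7, 11)
= 11


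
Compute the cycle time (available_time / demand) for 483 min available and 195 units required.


Cycle time = available time / demand
= 483 / 195
= 2.48 min/unit


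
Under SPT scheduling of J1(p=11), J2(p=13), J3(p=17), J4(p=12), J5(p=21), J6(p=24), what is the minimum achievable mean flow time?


SPT order: J1 → J4 → J2 → J3 → J5 → J6
Completion times:
  J1: C=11
  J4: C=23
  J2: C=36
  J3: C=53
  J5: C=74
  J6: C=98
Sum = 295, n = 6
Mean flow = 295/6
= 49.17


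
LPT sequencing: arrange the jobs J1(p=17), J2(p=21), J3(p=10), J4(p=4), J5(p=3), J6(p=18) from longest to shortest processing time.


LPT: sort by longest processing time first
  J2: p=21
  J6: p=18
  J1: p=17
  J3: p=10
  J4: p=4
  J5: p=3
Order: J2 → J6 → J1 → J3 → J4 → J5


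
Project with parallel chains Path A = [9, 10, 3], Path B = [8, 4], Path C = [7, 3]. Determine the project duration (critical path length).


Path A: 9 + 10 + 3 = 22
Path B: 8 + 4 = 12
Path C: 7 + 3 = 10
Critical path = longest = max(22, 12, 10)
= 22 (Path A)


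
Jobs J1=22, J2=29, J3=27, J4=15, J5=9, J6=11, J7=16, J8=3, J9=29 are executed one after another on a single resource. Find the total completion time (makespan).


Sequential makespan: sum all processing times
= 22 + 29 + 27 + 15 + 9 + 11 + 16 + 3 + 29
= 161 time units


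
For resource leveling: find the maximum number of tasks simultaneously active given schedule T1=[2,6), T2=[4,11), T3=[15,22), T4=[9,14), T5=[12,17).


Check each time point for overlaps:
  t=4: 2 tasks active (T1, T2)
Max concurrent = 2


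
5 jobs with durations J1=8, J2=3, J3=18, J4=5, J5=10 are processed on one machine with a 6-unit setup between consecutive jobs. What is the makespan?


Makespan = Σ processing + (n-1) × setup
= (8 + 3 + 18 + 5 + 10) + (5-1)×6
= 44 + 24
= 68 time units


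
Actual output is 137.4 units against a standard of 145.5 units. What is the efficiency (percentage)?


Efficiency = (actual / standard) × 100
= (137.4 / 145.5) × 100
= 94.4%


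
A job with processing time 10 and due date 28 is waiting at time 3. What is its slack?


Slack = due - current_time - processing
= 28 - 3 - 10
= 15


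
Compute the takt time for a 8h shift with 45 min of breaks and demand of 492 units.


Available = 8×60 - 45 = 435 min
Takt time = 435 / 492
= 0.88 min/unit


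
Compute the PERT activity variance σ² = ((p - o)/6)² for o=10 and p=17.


σ² = ((p - o) / 6)² = (p - o)² / 36
= (17 - 10)² / 36
= 7² / 36
= 49 / 36
= 1.3611


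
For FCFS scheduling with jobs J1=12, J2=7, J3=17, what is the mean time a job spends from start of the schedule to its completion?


Completion times:
  J1: completes at 12
  J2: completes at 19
  J3: completes at 36
Sum = 67
Average = 67/3
= 22.33


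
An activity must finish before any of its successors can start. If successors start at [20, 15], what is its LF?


LF = min of all successor start times
Successors start at: [20, 15]
LF = min(20, 15)
= 15


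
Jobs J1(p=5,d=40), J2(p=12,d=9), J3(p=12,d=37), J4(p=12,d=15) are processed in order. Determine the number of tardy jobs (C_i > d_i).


Completion vs due date:
  J1: C=5, d=40 → on time
  J2: C=17, d=9 → TARDY
  J3: C=29, d=37 → on time
  J4: C=41, d=15 → TARDY
Tardy jobs: J2, J4
Count = 2


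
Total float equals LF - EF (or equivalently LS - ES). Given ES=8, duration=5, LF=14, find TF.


EF = ES + duration = 8 + 5 = 13
LS = LF - duration = 14 - 5 = 9
Total Float = LF - EF = 14 - 13
(or LS - ES = 9 - 8)
= 1


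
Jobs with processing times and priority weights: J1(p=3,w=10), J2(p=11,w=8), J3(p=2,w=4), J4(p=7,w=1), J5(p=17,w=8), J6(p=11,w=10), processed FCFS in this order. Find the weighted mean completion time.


Completion times:
  J1: C=3, w×C=10×3=30
  J2: C=14, w×C=8×14=112
  J3: C=16, w×C=4×16=64
  J4: C=23, w×C=1×23=23
  J5: C=40, w×C=8×40=320
  J6: C=51, w×C=10×51=510
Sum w×C = 1059
Sum w = 41
Weighted avg = 1059/41
= 25.83


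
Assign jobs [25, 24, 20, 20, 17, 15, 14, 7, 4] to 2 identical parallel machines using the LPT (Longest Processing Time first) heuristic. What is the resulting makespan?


Jobs (LPT sorted): [25, 24, 20, 20, 17, 15, 14, 7, 4]
Machines: 2
  J=25 → Machine 1 (load: 0+25=25)
  J=24 → Machine 2 (load: 0+24=24)
  J=20 → Machine 2 (load: 24+20=44)
  J=20 → Machine 1 (load: 25+20=45)
  J=17 → Machine 2 (load: 44+17=61)
  J=15 → Machine 1 (load: 45+15=60)
  J=14 → Machine 1 (load: 60+14=74)
  J=7 → Machine 2 (load: 61+7=68)
  J=4 → Machine 2 (load: 68+4=72)
Machine loads: [74, 72]
Makespan = max = 74 time units


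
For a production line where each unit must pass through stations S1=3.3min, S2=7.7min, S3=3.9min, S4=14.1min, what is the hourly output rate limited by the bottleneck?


Bottleneck = longest station time
Station times: [3.3, 7.7, 3.9, 14.1]
Max = 14.1 min
Rate = 60 / 14.1
= 4.26 units/hour (bottleneck: 14.1min)


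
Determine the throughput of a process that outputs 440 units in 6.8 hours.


Throughput = units / time
= 440 / 6.8
= 64.7 units/hour


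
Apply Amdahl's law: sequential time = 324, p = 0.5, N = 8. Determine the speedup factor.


Amdahl's law: T_p = T × ((1-p) + p/N)
= 324 × ((1-0.5) + 0.5/8)
= 324 × (0.50 + 0.0625)
= 324 × 0.5625
= 182.25
Speedup = 324/182.25
= 1.78×


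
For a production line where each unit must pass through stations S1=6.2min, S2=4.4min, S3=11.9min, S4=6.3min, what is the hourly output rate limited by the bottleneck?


Bottleneck = longest station time
Station times: [6.2, 4.4, 11.9, 6.3]
Max = 11.9 min
Rate = 60 / 11.9
= 5.04 units/hour (bottleneck: 11.9min)


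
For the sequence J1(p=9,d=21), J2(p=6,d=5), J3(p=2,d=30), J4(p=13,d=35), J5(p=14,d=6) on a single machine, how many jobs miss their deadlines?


Completion vs due date:
  J1: C=9, d=21 → on time
  J2: C=15, d=5 → TARDY
  J3: C=17, d=30 → on time
  J4: C=30, d=35 → on time
  J5: C=44, d=6 → TARDY
Tardy jobs: J2, J5
Count = 2


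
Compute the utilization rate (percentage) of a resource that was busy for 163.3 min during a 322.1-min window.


Utilization = busy / total × 100
= 163.3 / 322.1 × 100
= 50.7%


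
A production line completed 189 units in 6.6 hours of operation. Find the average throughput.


Throughput = units / time
= 189 / 6.6
= 28.6 units/hour


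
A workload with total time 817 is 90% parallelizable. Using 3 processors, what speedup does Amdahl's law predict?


Amdahl's law: T_p = T × ((1-p) + p/N)
= 817 × ((1-0.9) + 0.9/3)
= 817 × (0.10 + 0.3000)
= 817 × 0.4000
= 326.80
Speedup = 817/326.80
= 2.50×


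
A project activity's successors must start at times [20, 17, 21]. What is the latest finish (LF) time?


LF = min of all successor start times
Successors start at: [20, 17, 21]
LF = min(20, 17, 21)
= 17


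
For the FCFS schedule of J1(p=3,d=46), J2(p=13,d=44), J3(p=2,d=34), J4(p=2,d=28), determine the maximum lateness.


Lateness per job (L = C - d):
  J1: C=3, d=46, L=-43
  J2: C=16, d=44, L=-28
  J3: C=18, d=34, L=-16
  J4: C=20, d=28, L=-8
Lmax = max(-43, -28, -16, -8)
= -8


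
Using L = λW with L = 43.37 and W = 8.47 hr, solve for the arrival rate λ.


Little's law: L = λW → λ = L / W
= 43.37 / 8.47
= 5.12 per hour


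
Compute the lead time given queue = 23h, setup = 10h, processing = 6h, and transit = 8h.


Lead time = queue + setup + processing + transit
= 23 + 10 + 6 + 8
= 47 hours


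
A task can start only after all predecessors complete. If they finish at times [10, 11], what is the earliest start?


ES = max of all predecessor completion times
Predecessors: [10, 11]
ES = max(10, 11)
= 11


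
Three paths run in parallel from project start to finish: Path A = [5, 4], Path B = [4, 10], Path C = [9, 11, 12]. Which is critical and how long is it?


Path A: 5 + 4 = 9
Path B: 4 + 10 = 14
Path C: 9 + 11 + 12 = 32
Critical path = longest = max(9, 14, 32)
= 32 (Path C)


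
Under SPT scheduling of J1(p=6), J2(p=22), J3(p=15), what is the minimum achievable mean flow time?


SPT order: J1 → J3 → J2
Completion times:
  J1: C=6
  J3: C=21
  J2: C=43
Sum = 70, n = 3
Mean flow = 70/3
= 23.33


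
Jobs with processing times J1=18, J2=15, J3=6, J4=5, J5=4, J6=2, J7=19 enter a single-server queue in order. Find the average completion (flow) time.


Completion times:
  J1: completes at 18
  J2: completes at 33
  J3: completes at 39
  J4: completes at 44
  J5: completes at 48
  J6: completes at 50
  J7: completes at 69
Sum = 301
Average = 301/7
= 43.00


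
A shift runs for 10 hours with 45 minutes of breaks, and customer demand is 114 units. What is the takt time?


Available = 10×60 - 45 = 555 min
Takt time = 555 / 114
= 4.87 min/unit


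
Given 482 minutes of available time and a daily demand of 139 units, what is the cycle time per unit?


Cycle time = available time / demand
= 482 / 139
= 3.47 min/unit


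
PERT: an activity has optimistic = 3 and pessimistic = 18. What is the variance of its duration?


σ² = ((p - o) / 6)² = (p - o)² / 36
= (18 - 3)² / 36
= 15² / 36
= 225 / 36
= 6.2500


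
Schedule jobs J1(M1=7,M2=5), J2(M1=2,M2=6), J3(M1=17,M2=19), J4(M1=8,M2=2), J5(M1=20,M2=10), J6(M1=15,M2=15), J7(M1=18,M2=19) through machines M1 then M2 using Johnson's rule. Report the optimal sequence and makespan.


Johnson's rule:
Group 1 (M1≤M2, sort by M1): ['J2', 'J6', 'J3', 'J7']
Group 2 (M1>M2, sort desc M2): ['J5', 'J1', 'J4']
Sequence: J2 → J6 → J3 → J7 → J5 → J1 → J4
Makespan calculation:
  J2: M1 done=2, M2 done=8
  J6: M1 done=17, M2 done=32
  J3: M1 done=34, M2 done=53
  J7: M1 done=52, M2 done=72
  J5: M1 done=72, M2 done=82
  J1: M1 done=79, M2 done=87
  J4: M1 done=87, M2 done=89
= Sequence: J2 → J6 → J3 → J7 → J5 → J1 → J4, Makespan: 89


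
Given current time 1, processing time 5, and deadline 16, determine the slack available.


Slack = due - current_time - processing
= 16 - 1 - 5
= 10


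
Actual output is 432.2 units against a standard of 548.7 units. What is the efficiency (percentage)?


Efficiency = (actual / standard) × 100
= (432.2 / 548.7) × 100
= 78.8%


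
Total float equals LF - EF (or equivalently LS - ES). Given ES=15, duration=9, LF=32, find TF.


EF = ES + duration = 15 + 9 = 24
LS = LF - duration = 32 - 9 = 23
Total Float = LF - EF = 32 - 24
(or LS - ES = 23 - 15)
= 8


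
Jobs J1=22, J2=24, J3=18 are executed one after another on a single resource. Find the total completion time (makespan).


Sequential makespan: sum all processing times
= 22 + 24 + 18
= 64 time units


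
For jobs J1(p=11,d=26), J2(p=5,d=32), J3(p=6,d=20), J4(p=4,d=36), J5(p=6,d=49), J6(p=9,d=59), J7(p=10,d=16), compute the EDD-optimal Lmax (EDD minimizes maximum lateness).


EDD order: J7 → J3 → J1 → J2 → J4 → J5 → J6
Completion and lateness:
  J7: C=10, d=16, L=10-16=-6
  J3: C=16, d=20, L=16-20=-4
  J1: C=27, d=26, L=27-26=1
  J2: C=32, d=32, L=32-32=0
  J4: C=36, d=36, L=36-36=0
  J5: C=42, d=49, L=42-49=-7
  J6: C=51, d=59, L=51-59=-8
Lmax = max(-6, -4, 1, 0, 0, -7, -8)
= 1


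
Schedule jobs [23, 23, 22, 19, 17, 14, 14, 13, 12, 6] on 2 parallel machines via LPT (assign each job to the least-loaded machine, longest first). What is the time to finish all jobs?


Jobs (LPT sorted): [23, 23, 22, 19, 17, 14, 14, 13, 12, 6]
Machines: 2
  J=23 → Machine 1 (load: 0+23=23)
  J=23 → Machine 2 (load: 0+23=23)
  J=22 → Machine 1 (load: 23+22=45)
  J=19 → Machine 2 (load: 23+19=42)
  J=17 → Machine 2 (load: 42+17=59)
  J=14 → Machine 1 (load: 45+14=59)
  J=14 → Machine 1 (load: 59+14=73)
  J=13 → Machine 2 (load: 59+13=72)
  J=12 → Machine 2 (load: 72+12=84)
  J=6 → Machine 1 (load: 73+6=79)
Machine loads: [79, 84]
Makespan = max = 84 time units


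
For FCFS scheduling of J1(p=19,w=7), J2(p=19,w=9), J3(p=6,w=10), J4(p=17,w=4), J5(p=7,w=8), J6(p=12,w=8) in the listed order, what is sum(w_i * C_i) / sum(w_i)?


Completion times:
  J1: C=19, w×C=7×19=133
  J2: C=38, w×C=9×38=342
  J3: C=44, w×C=10×44=440
  J4: C=61, w×C=4×61=244
  J5: C=68, w×C=8×68=544
  J6: C=80, w×C=8×80=640
Sum w×C = 2343
Sum w = 46
Weighted avg = 2343/46
= 50.93


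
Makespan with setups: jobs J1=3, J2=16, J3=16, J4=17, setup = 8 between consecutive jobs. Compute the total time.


Makespan = Σ processing + (n-1) × setup
= (3 + 16 + 16 + 17) + (4-1)×8
= 52 + 24
= 76 time units


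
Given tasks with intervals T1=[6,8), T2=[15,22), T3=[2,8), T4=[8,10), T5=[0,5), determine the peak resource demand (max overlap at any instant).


Check each time point for overlaps:
  t=2: 2 tasks active (T3, T5)
Max concurrent = 2


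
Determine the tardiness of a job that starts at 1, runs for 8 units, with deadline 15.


Completion = start + processing = 1 + 8 = 9
Tardiness = max(0, C - d) = max(0, 9 - 15)
= max(0, -6)
= 0


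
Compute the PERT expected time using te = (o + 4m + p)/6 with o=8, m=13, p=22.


te = (o + 4m + p) / 6
= (8 + 4×13 + 22) / 6
= (8 + 52 + 22) / 6
= 82 / 6
= 13.67


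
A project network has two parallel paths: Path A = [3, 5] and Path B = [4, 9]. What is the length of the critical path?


Path A: 3 + 5 = 8
Path B: 4 + 9 = 13
Critical path = longest = max(8, 13)
= 13 (Path B)


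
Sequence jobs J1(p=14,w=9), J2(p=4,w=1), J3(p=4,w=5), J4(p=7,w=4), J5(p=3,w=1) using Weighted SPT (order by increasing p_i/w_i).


WSPT (Smith's rule): sort by p/w ascending
  J3: p/w = 4/5 = 0.800
  J1: p/w = 14/9 = 1.556
  J4: p/w = 7/4 = 1.750
  J5: p/w = 3/1 = 3.000
  J2: p/w = 4/1 = 4.000
Order: J3 → J1 → J4 → J5 → J2


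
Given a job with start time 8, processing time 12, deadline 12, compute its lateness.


Completion = 8 + 12 = 20
Lateness = C - d = 20 - 12
= 8


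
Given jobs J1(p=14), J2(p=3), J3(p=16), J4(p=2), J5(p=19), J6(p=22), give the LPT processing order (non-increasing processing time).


LPT: sort by longest processing time first
  J6: p=22
  J5: p=19
  J3: p=16
  J1: p=14
  J2: p=3
  J4: p=2
Order: J6 → J5 → J3 → J1 → J2 → J4


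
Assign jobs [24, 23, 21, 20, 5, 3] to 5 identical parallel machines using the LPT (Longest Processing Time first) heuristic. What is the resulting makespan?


Jobs (LPT sorted): [24, 23, 21, 20, 5, 3]
Machines: 5
  J=24 → Machine 1 (load: 0+24=24)
  J=23 → Machine 2 (load: 0+23=23)
  J=21 → Machine 3 (load: 0+21=21)
  J=20 → Machine 4 (load: 0+20=20)
  J=5 → Machine 5 (load: 0+5=5)
  J=3 → Machine 5 (load: 5+3=8)
Machine loads: [24, 23, 21, 20, 8]
Makespan = max = 24 time units


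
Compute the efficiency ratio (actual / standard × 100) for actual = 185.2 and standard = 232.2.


Efficiency = (actual / standard) × 100
= (185.2 / 232.2) × 100
= 79.8%


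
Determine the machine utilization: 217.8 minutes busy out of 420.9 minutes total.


Utilization = busy / total × 100
= 217.8 / 420.9 × 100
= 51.7%


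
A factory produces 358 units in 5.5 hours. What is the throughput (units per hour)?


Throughput = units / time
= 358 / 5.5
= 65.1 units/hour


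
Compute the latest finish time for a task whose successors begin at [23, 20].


LF = min of all successor start times
Successors start at: [23, 20]
LF = min(23, 20)
= 20


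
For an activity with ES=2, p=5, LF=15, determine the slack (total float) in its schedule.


EF = ES + duration = 2 + 5 = 7
LS = LF - duration = 15 - 5 = 10
Total Float = LF - EF = 15 - 7
(or LS - ES = 10 - 2)
= 8


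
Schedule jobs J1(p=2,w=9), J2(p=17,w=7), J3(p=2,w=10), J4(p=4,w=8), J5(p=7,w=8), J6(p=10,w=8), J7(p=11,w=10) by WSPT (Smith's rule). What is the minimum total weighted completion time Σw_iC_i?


WSPT order (by p/w): J3 → J1 → J4 → J5 → J7 → J6 → J2
  J3: C=2, w·C=10×2=20
  J1: C=4, w·C=9×4=36
  J4: C=8, w·C=8×8=64
  J5: C=15, w·C=8×15=120
  J7: C=26, w·C=10×26=260
  J6: C=36, w·C=8×36=288
  J2: C=53, w·C=7×53=371
Σ w·C = 1159
= 1159


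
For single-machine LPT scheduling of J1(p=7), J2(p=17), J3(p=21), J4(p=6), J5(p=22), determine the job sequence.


LPT: sort by longest processing time first
  J5: p=22
  J3: p=21
  J2: p=17
  J1: p=7
  J4: p=6
Order: J5 → J3 → J2 → J1 → J4


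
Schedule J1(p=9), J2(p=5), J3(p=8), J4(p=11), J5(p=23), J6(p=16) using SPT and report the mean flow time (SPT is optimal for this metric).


SPT order: J2 → J3 → J1 → J4 → J6 → J5
Completion times:
  J2: C=5
  J3: C=13
  J1: C=22
  J4: C=33
  J6: C=49
  J5: C=72
Sum = 194, n = 6
Mean flow = 194/6
= 32.33


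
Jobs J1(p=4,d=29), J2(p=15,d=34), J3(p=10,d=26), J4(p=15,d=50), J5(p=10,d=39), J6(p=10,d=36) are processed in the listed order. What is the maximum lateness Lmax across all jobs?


Lateness per job (L = C - d):
  J1: C=4, d=29, L=-25
  J2: C=19, d=34, L=-15
  J3: C=29, d=26, L=3
  J4: C=44, d=50, L=-6
  J5: C=54, d=39, L=15
  J6: C=64, d=36, L=28
Lmax = max(-25, -15, 3, -6, 15, 28)
= 28


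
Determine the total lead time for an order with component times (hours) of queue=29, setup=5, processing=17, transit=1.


Lead time = queue + setup + processing + transit
= 29 + 5 + 17 + 1
= 52 hours


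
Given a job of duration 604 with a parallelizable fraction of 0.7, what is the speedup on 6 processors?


Amdahl's law: T_p = T × ((1-p) + p/N)
= 604 × ((1-0.7) + 0.7/6)
= 604 × (0.30 + 0.1167)
= 604 × 0.4167
= 251.67
Speedup = 604/251.67
= 2.40×


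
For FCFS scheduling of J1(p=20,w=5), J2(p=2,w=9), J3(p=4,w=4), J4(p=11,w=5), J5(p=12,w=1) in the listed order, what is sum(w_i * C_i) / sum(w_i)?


Completion times:
  J1: C=20, w×C=5×20=100
  J2: C=22, w×C=9×22=198
  J3: C=26, w×C=4×26=104
  J4: C=37, w×C=5×37=185
  J5: C=49, w×C=1×49=49
Sum w×C = 636
Sum w = 24
Weighted avg = 636/24
= 26.50


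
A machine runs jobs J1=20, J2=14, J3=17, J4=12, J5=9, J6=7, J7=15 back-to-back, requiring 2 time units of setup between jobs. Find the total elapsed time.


Makespan = Σ processing + (n-1) × setup
= (20 + 14 + 17 + 12 + 9 + 7 + 15) + (7-1)×2
= 94 + 12
= 106 time units


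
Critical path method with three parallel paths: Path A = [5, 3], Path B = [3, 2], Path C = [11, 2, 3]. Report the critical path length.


Path A: 5 + 3 = 8
Path B: 3 + 2 = 5
Path C: 11 + 2 + 3 = 16
Critical path = longest = max(8, 5, 16)
= 16 (Path C)


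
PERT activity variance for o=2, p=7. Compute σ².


σ² = ((p - o) / 6)² = (p - o)² / 36
= (7 - 2)² / 36
= 5² / 36
= 25 / 36
= 0.6944


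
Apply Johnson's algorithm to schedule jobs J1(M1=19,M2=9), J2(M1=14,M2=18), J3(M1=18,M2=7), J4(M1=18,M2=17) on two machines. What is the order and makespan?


Johnson's rule:
Group 1 (M1≤M2, sort by M1): ['J2']
Group 2 (M1>M2, sort desc M2): ['J4', 'J1', 'J3']
Sequence: J2 → J4 → J1 → J3
Makespan calculation:
  J2: M1 done=14, M2 done=32
  J4: M1 done=32, M2 done=49
  J1: M1 done=51, M2 done=60
  J3: M1 done=69, M2 done=76
= Sequence: J2 → J4 → J1 → J3, Makespan: 76


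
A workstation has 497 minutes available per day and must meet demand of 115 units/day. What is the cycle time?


Cycle time = available time / demand
= 497 / 115
= 4.32 min/unit


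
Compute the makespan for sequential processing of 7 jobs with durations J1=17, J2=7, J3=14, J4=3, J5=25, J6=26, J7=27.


Sequential makespan: sum all processing times
= 17 + 7 + 14 + 3 + 25 + 26 + 27
= 119 time units


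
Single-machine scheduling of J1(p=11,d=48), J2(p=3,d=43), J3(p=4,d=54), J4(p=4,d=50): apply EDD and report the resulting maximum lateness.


EDD order: J2 → J1 → J4 → J3
Completion and lateness:
  J2: C=3, d=43, L=3-43=-40
  J1: C=14, d=48, L=14-48=-34
  J4: C=18, d=50, L=18-50=-32
  J3: C=22, d=54, L=22-54=-32
Lmax = max(-40, -34, -32, -32)
= -32


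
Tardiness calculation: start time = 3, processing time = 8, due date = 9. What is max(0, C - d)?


Completion = start + processing = 3 + 8 = 11
Tardiness = max(0, C - d) = max(0, 11 - 9)
= max(0, 2)
= 2


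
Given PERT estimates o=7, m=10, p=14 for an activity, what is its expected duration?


te = (o + 4m + p) / 6
= (7 + 4×10 + 14) / 6
= (7 + 40 + 14) / 6
= 61 / 6
= 10.17


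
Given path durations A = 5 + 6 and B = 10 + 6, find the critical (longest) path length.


Path A: 5 + 6 = 11
Path B: 10 + 6 = 16
Critical path = longest = max(11, 16)
= 16 (Path B)


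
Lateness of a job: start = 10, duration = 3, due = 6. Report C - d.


Completion = 10 + 3 = 13
Lateness = C - d = 13 - 6
= 7


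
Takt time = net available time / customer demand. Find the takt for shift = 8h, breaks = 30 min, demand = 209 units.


Available = 8×60 - 30 = 450 min
Takt time = 450 / 209
= 2.15 min/unit
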